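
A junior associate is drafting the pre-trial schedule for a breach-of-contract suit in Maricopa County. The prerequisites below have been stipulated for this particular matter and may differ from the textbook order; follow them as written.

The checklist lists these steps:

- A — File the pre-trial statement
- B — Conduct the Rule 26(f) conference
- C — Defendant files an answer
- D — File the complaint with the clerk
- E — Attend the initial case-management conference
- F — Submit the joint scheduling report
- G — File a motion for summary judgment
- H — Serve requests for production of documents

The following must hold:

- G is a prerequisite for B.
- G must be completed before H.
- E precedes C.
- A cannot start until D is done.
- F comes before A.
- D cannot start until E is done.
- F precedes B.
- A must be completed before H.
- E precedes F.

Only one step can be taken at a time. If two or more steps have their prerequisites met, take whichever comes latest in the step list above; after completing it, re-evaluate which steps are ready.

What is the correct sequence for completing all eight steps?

Nothing is required for G and E. G is listed later → G first.
Next only E has its prerequisites met → E.
F, D and C are all available; F is listed later → F.
D, C and B are all available; D is listed later → D.
Ready: C, B and A. C is listed later → C.
Ready: B and A. B is listed later → B.
That leaves A as the only ready step → A.
H needed G and A, now all done → H.

G, E, F, D, C, B, A, H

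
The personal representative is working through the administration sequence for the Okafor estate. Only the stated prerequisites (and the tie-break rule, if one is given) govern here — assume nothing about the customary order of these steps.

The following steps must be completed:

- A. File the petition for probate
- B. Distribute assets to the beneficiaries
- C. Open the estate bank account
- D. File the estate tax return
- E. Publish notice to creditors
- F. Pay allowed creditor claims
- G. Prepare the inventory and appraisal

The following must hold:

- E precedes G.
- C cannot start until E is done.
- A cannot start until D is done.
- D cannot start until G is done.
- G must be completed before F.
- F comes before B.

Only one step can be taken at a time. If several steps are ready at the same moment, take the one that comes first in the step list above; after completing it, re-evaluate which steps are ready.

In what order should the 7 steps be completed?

E has no prerequisites → E first.
Ready: C and G. C is listed earlier → C.
G is the only step now ready → G.
Ready: D and F. D is listed earlier → D.
A and F are both available; A is listed earlier → A.
F needed G, now all done → F.
That leaves B as the only ready step → B.

E, C, G, D, A, F, B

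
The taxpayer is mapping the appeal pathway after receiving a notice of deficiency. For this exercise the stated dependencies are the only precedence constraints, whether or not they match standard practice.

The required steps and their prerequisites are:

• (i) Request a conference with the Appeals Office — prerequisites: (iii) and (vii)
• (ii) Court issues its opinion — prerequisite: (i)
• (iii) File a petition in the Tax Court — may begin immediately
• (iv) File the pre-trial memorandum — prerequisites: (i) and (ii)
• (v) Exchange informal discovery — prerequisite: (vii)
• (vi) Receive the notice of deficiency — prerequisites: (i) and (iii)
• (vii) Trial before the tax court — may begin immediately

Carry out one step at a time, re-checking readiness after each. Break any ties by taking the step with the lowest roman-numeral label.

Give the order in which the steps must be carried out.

(iii), (vii), (i), (ii), (iv), (v), (vi)

Nothing is required for (iii) and (vii). (iii) has the earlier label → (iii) first.
That leaves (vii) as the only ready step → (vii).
Now (i) and (v) have their prerequisites met. (i) has the earlier label, so (i) next.
(ii) and (vi) now also ready, so the ready set is {(ii), (v), (vi)}; (ii) has the earlier label → (ii).
(iv) now also ready, so the ready set is {(iv), (v), (vi)}; (iv) has the earlier label → (iv).
Now (v) and (vi) have their prerequisites met. (v) has the earlier label, so (v) next.
(vi) needed (i) and (iii), now all done → (vi).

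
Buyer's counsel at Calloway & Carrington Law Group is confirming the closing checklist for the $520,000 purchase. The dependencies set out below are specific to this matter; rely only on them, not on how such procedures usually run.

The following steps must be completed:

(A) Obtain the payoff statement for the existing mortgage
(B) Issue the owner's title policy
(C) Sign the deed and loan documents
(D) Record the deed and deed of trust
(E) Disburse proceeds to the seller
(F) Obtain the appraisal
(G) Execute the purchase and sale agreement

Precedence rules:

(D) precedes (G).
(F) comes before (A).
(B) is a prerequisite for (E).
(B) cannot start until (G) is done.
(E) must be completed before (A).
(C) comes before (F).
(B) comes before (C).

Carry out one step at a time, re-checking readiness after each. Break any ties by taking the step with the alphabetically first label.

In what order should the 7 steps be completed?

(D), (G), (B), (C), (E), (F), (A)

(D) is the only step with nothing outstanding, so it goes first.
That leaves (G) as the only ready step → (G).
Next only (B) has its prerequisites met → (B).
Now (C) and (E) have their prerequisites met. (C) has the earlier label, so (C) next.
(F) now also ready, so the ready set is {(E), (F)}; (E) has the earlier label → (E).
(F) needed (C), now all done → (F).
Next only (A) has its prerequisites met → (A).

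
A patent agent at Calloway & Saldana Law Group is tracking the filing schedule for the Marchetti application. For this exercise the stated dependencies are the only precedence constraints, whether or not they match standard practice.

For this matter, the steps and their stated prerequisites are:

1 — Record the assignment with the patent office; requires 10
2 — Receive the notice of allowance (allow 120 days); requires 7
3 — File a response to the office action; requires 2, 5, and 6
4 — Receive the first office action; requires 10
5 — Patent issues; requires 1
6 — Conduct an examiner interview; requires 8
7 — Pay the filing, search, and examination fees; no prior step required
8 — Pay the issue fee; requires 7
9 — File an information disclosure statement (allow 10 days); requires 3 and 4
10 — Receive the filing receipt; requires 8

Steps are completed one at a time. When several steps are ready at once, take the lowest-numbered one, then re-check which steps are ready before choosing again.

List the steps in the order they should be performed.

7 is the only step with nothing outstanding, so it goes first.
2 and 8 are both available; 2 has the earlier label → 2.
Next only 8 has its prerequisites met → 8.
Now 6 and 10 have their prerequisites met. 6 has the earlier label, so 6 next.
10 needed 8, now all done → 10.
Ready: 1 and 4. 1 has the earlier label → 1.
5 now also ready, so the ready set is {4, 5}; 4 has the earlier label → 4.
That leaves 5 as the only ready step → 5.
3 needed 2, 5 and 6, now all done → 3.
9 needed 3 and 4, now all done → 9.

7, 2, 8, 6, 10, 1, 4, 5, 3, 9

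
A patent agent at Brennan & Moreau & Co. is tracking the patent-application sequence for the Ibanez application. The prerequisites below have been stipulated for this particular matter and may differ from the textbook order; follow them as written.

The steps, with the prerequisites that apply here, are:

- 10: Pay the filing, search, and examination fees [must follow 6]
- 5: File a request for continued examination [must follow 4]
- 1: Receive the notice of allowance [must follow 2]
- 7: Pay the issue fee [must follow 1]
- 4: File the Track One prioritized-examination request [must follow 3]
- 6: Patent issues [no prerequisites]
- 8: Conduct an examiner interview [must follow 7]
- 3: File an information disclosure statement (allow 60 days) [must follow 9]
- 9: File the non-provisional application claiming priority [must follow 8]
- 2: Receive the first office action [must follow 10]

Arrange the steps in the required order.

6, 10, 2, 1, 7, 8, 9, 3, 4, 5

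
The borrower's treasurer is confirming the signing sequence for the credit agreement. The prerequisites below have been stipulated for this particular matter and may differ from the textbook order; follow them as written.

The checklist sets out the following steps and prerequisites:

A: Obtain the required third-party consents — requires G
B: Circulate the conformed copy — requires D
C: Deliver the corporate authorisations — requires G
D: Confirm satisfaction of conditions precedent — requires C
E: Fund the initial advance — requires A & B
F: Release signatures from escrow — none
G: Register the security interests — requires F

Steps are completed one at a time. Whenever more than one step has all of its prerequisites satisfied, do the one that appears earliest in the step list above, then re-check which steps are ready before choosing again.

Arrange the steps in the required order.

F → G → A → C → D → B → E

Only F has no prerequisites, so it is first.
That leaves G as the only ready step → G.
Now A and C have their prerequisites met. A is listed earlier, so A next.
C needed G, now all done → C.
D is the only step now ready → D.
Next only B has its prerequisites met → B.
Next only E has its prerequisites met → E.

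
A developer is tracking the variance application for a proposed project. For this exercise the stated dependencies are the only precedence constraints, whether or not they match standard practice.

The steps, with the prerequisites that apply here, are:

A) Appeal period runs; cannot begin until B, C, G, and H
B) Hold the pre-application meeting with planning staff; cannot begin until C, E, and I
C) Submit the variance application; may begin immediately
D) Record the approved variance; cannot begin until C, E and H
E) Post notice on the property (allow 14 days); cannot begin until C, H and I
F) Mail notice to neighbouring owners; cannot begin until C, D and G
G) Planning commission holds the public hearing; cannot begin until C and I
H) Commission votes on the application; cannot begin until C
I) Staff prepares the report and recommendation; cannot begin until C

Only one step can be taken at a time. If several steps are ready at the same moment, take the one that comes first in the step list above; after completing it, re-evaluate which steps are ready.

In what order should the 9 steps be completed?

C → H → I → E → B → D → G → A → F

C is the only step with nothing outstanding, so it goes first.
H and I are both available; H is listed earlier → H.
Next only I has its prerequisites met → I.
E and G are both available; E is listed earlier → E.
B and D now also ready, so the ready set is {B, D, G}; B is listed earlier → B.
D and G are both available; D is listed earlier → D.
G needed C and I, now all done → G.
Ready: A and F. A is listed earlier → A.
F needed C, D and G, now all done → F.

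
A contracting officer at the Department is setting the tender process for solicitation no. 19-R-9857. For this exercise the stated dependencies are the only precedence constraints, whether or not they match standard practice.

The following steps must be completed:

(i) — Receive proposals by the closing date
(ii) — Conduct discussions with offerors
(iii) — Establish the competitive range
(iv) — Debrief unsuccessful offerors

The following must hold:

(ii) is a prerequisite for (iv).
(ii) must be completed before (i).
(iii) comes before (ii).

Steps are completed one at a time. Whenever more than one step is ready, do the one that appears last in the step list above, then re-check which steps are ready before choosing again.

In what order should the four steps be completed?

(iii), (ii), (iv), (i)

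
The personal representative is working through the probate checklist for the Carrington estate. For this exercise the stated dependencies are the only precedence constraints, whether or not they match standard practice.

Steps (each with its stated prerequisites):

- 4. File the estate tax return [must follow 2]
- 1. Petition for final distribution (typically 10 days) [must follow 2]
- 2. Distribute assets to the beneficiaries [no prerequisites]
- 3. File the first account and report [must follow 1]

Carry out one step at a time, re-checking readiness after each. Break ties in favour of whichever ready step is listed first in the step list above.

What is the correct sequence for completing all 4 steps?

2, 4, 1, 3

2 is the only step with nothing outstanding, so it goes first.
4 and 1 are both available; 4 is listed earlier → 4.
That leaves 1 as the only ready step → 1.
3 needed 1, now all done → 3.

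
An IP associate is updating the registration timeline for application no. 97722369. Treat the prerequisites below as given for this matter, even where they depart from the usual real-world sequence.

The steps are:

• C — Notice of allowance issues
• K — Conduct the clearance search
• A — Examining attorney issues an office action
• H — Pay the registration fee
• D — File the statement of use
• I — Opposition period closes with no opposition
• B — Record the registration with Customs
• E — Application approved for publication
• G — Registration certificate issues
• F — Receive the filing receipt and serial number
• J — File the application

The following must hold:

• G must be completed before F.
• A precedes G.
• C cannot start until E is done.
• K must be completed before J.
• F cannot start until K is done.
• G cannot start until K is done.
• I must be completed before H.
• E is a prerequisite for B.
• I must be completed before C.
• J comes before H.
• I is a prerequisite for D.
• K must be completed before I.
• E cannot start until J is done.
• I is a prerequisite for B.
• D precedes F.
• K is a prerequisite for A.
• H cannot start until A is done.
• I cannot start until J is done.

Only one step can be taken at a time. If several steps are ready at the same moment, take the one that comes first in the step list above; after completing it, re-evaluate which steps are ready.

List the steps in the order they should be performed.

K → A → G → J → I → H → D → E → C → B → F

K has no prerequisites → K first.
Now A and J have their prerequisites met. A is listed earlier, so A next.
G now also ready, so the ready set is {G, J}; G is listed earlier → G.
That leaves J as the only ready step → J.
Now I and E have their prerequisites met. I is listed earlier, so I next.
H and D now also ready, so the ready set is {H, D, E}; H is listed earlier → H.
Now D and E have their prerequisites met. D is listed earlier, so D next.
Now E and F have their prerequisites met. E is listed earlier, so E next.
C and B now also ready, so the ready set is {C, B, F}; C is listed earlier → C.
Ready: B and F. B is listed earlier → B.
That leaves F as the only ready step → F.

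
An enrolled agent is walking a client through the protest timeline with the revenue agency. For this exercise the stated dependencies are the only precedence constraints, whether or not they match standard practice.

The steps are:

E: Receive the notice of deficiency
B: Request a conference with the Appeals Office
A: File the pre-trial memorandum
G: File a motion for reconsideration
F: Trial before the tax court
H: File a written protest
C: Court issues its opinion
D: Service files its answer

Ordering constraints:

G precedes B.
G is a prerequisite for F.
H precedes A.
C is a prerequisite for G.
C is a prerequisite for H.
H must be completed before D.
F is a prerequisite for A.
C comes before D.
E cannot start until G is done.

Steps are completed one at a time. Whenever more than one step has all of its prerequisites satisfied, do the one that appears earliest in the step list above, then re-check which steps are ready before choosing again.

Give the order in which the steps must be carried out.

C, G, E, B, F, H, A, D

C has no prerequisites → C first.
G and H are both available; G is listed earlier → G.
E, B and F now also ready, so the ready set is {E, B, F, H}; E is listed earlier → E.
Now B, F and H have their prerequisites met. B is listed earlier, so B next.
F and H are both available; F is listed earlier → F.
H is the only step now ready → H.
Now A and D have their prerequisites met. A is listed earlier, so A next.
D needed H and C, now all done → D.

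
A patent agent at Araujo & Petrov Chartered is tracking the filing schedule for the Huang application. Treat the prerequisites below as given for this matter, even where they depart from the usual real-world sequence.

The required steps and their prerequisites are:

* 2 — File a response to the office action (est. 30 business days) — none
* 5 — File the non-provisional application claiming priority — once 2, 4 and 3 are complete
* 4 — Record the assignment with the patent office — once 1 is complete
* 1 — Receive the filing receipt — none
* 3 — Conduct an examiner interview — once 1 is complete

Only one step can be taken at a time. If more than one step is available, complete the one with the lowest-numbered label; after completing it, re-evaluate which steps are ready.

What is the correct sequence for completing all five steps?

1, 2, 3, 4, 5

Nothing is required for 1 and 2. 1 has the earlier label → 1 first.
Ready: 2, 3 and 4. 2 has the earlier label → 2.
Now 3 and 4 have their prerequisites met. 3 has the earlier label, so 3 next.
That leaves 4 as the only ready step → 4.
5 needed 2, 3 and 4, now all done → 5.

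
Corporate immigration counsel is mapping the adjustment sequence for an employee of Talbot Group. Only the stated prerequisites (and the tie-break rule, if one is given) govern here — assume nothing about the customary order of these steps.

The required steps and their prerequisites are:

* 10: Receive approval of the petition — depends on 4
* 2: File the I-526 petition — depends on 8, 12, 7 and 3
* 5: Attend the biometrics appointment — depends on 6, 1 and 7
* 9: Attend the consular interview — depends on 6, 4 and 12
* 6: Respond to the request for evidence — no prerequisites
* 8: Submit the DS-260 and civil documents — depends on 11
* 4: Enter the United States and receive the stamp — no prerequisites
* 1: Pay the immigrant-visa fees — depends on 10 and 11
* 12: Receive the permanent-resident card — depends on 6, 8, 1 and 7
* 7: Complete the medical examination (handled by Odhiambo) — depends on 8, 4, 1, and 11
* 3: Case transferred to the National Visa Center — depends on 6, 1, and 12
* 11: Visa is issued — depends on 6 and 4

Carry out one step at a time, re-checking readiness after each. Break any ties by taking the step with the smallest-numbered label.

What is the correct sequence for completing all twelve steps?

4 and 6 have no prerequisites; 4 has the earlier label, so 4 is first.
6 and 10 are both available; 6 has the earlier label → 6.
Ready: 10 and 11. 10 has the earlier label → 10.
11 needed 4 and 6, now all done → 11.
Ready: 1 and 8. 1 has the earlier label → 1.
8 needed 11, now all done → 8.
7 is the only step now ready → 7.
Now 5 and 12 have their prerequisites met. 5 has the earlier label, so 5 next.
Next only 12 has its prerequisites met → 12.
Ready: 3 and 9. 3 has the earlier label → 3.
2 now also ready, so the ready set is {2, 9}; 2 has the earlier label → 2.
9 is the only step now ready → 9.

4, 6, 10, 11, 1, 8, 7, 5, 12, 3, 2, 9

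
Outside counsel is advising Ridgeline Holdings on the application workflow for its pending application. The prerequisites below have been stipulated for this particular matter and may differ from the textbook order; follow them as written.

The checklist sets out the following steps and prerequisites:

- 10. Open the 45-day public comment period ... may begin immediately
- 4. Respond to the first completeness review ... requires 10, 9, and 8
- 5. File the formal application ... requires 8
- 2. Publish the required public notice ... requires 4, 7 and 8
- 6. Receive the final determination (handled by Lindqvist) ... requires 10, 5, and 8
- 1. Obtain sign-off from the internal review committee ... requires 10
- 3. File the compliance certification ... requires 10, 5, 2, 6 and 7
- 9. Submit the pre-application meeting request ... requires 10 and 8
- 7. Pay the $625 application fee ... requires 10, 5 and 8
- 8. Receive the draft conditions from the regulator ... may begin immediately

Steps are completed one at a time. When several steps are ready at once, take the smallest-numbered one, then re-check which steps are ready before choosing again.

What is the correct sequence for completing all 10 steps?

8 5 10 1 6 7 9 4 2 3

8 and 10 have no prerequisites; 8 has the earlier label, so 8 is first.
Ready: 5 and 10. 5 has the earlier label → 5.
That leaves 10 as the only ready step → 10.
Now 1, 6, 7 and 9 have their prerequisites met. 1 has the earlier label, so 1 next.
6, 7 and 9 are all available; 6 has the earlier label → 6.
Ready: 7 and 9. 7 has the earlier label → 7.
That leaves 9 as the only ready step → 9.
4 needed 8, 9 and 10, now all done → 4.
2 is the only step now ready → 2.
3 needed 2, 5, 6, 7 and 10, now all done → 3.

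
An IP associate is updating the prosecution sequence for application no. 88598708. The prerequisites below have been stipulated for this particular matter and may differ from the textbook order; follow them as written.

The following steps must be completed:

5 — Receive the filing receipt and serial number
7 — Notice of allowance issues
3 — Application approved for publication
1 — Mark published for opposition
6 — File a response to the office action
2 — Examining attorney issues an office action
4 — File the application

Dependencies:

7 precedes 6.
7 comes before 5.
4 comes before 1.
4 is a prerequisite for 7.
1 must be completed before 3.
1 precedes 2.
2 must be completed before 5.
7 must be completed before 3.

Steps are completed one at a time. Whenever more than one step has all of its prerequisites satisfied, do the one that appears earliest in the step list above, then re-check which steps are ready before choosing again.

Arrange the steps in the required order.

4 is the only step with nothing outstanding, so it goes first.
Ready: 7 and 1. 7 is listed earlier → 7.
6 now also ready, so the ready set is {1, 6}; 1 is listed earlier → 1.
3, 6 and 2 are all available; 3 is listed earlier → 3.
6 and 2 are both available; 6 is listed earlier → 6.
Next only 2 has its prerequisites met → 2.
That leaves 5 as the only ready step → 5.

4 → 7 → 1 → 3 → 6 → 2 → 5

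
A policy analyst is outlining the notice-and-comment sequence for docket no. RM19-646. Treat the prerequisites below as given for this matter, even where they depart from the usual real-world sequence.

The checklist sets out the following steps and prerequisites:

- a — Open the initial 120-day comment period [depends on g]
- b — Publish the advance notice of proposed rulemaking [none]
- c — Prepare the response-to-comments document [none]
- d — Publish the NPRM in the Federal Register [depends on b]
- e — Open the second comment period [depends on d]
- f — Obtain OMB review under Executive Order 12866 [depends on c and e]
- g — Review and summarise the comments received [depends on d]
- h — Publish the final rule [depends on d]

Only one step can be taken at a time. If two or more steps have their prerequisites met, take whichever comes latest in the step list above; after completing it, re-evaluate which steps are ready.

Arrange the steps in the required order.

c, b, d, h, g, e, f, a

Nothing is required for c and b. c is listed later → c first.
b is the only step now ready → b.
That leaves d as the only ready step → d.
Now h, g and e have their prerequisites met. h is listed later, so h next.
Now g and e have their prerequisites met. g is listed later, so g next.
a now also ready, so the ready set is {e, a}; e is listed later → e.
Now f and a have their prerequisites met. f is listed later, so f next.
a is the only step now ready → a.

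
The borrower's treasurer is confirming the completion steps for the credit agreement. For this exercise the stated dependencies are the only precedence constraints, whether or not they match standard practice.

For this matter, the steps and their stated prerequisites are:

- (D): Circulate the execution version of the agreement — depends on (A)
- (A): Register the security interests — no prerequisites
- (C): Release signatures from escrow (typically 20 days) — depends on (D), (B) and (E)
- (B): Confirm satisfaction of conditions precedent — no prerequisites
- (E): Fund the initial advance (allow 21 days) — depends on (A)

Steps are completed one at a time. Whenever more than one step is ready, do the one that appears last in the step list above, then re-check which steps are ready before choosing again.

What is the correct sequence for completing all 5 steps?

(B), (A), (E), (D), (C)

(B) and (A) have no prerequisites; (B) is listed later, so (B) is first.
(A) is the only step now ready → (A).
(E) and (D) are both available; (E) is listed later → (E).
(D) needed (A), now all done → (D).
Next only (C) has its prerequisites met → (C).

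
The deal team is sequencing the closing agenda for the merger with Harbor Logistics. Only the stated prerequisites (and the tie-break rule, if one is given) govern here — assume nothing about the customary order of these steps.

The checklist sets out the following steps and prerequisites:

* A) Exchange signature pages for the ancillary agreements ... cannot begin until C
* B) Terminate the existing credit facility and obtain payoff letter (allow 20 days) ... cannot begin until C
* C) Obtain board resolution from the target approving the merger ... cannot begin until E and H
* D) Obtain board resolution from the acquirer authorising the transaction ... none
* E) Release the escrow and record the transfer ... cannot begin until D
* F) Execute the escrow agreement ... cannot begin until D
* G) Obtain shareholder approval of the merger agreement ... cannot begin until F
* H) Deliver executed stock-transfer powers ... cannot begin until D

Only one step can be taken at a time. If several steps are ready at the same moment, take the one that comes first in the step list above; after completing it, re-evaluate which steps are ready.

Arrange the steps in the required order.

D, E, F, G, H, C, A, B

Only D has no prerequisites, so it is first.
Ready: E, F and H. E is listed earlier → E.
Now F and H have their prerequisites met. F is listed earlier, so F next.
Ready: G and H. G is listed earlier → G.
Next only H has its prerequisites met → H.
C is the only step now ready → C.
Now A and B have their prerequisites met. A is listed earlier, so A next.
Next only B has its prerequisites met → B.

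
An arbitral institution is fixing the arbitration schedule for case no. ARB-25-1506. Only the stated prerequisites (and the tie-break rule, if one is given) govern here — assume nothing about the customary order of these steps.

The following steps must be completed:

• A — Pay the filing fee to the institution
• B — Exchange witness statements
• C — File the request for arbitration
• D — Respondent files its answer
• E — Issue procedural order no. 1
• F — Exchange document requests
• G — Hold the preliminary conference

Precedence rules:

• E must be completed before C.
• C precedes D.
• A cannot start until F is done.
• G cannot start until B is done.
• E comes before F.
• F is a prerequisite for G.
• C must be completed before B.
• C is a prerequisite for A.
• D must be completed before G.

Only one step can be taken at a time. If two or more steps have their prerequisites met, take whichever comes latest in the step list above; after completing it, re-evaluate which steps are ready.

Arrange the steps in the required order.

Only E has no prerequisites, so it is first.
Now F and C have their prerequisites met. F is listed later, so F next.
Next only C has its prerequisites met → C.
D, B and A are all available; D is listed later → D.
Now B and A have their prerequisites met. B is listed later, so B next.
Ready: G and A. G is listed later → G.
A is the only step now ready → A.

E → F → C → D → B → G → A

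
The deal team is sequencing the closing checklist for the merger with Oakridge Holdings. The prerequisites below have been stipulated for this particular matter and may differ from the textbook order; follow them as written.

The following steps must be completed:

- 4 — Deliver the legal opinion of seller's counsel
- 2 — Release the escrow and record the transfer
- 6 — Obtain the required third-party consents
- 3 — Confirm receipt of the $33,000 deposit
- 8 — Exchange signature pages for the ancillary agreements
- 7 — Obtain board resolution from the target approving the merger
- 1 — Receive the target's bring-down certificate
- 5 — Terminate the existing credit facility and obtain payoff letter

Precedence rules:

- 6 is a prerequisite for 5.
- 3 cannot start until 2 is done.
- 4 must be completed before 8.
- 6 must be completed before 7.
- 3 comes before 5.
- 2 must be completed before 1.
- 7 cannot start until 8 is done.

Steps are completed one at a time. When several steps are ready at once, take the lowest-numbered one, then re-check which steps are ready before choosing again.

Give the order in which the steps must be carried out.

2, 1, 3, 4, 6, 5, 8, 7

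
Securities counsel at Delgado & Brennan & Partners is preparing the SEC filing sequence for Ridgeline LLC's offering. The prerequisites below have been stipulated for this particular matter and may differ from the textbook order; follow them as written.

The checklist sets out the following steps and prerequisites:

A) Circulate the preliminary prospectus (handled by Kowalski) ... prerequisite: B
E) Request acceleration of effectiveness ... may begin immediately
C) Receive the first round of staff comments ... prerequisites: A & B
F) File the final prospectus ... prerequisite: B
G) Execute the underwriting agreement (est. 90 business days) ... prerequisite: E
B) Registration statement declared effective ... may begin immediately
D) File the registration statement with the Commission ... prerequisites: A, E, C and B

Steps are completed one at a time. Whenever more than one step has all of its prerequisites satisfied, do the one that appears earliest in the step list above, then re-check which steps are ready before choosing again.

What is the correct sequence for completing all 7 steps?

E G B A C F D

Nothing is required for E and B. E is listed earlier → E first.
Now G and B have their prerequisites met. G is listed earlier, so G next.
B is the only step now ready → B.
A and F are both available; A is listed earlier → A.
C now also ready, so the ready set is {C, F}; C is listed earlier → C.
D now also ready, so the ready set is {F, D}; F is listed earlier → F.
D needed A, E, C and B, now all done → D.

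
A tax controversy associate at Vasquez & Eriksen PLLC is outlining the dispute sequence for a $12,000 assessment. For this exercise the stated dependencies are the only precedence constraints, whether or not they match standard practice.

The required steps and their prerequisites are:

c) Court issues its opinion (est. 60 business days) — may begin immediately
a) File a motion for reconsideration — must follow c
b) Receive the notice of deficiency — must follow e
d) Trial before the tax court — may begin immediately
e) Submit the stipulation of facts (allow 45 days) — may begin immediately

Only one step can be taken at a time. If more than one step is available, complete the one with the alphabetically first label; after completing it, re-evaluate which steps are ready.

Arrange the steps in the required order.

c → a → d → e → b

Nothing is required for c, d and e. c has the earlier label → c first.
a now also ready, so the ready set is {a, d, e}; a has the earlier label → a.
Ready: d and e. d has the earlier label → d.
That leaves e as the only ready step → e.
Next only b has its prerequisites met → b.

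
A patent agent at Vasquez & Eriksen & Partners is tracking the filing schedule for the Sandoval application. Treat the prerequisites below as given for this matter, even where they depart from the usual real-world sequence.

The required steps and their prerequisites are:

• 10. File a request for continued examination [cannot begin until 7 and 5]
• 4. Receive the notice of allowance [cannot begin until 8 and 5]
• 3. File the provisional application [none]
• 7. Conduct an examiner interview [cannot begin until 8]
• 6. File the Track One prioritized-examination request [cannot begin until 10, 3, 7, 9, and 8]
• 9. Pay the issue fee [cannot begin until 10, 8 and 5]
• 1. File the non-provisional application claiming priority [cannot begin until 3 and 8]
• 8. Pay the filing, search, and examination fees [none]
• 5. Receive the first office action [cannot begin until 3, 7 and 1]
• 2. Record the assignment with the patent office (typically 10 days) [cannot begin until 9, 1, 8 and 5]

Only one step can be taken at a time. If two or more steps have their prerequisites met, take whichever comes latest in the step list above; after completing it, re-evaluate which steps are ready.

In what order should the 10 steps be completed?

Nothing is required for 8 and 3. 8 is listed later → 8 first.
Ready: 7 and 3. 7 is listed later → 7.
Next only 3 has its prerequisites met → 3.
Next only 1 has its prerequisites met → 1.
That leaves 5 as the only ready step → 5.
Now 4 and 10 have their prerequisites met. 4 is listed later, so 4 next.
10 needed 5 and 7, now all done → 10.
9 needed 5, 8 and 10, now all done → 9.
Ready: 2 and 6. 2 is listed later → 2.
6 needed 8, 9, 7, 3 and 10, now all done → 6.

8 → 7 → 3 → 1 → 5 → 4 → 10 → 9 → 2 → 6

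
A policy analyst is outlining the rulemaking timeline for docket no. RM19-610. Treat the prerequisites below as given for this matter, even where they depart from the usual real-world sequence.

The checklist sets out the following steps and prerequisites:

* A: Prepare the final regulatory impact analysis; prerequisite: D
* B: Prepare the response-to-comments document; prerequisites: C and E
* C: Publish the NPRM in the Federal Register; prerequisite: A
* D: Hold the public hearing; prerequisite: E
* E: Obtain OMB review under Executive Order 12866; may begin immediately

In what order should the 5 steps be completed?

E → D → A → C → B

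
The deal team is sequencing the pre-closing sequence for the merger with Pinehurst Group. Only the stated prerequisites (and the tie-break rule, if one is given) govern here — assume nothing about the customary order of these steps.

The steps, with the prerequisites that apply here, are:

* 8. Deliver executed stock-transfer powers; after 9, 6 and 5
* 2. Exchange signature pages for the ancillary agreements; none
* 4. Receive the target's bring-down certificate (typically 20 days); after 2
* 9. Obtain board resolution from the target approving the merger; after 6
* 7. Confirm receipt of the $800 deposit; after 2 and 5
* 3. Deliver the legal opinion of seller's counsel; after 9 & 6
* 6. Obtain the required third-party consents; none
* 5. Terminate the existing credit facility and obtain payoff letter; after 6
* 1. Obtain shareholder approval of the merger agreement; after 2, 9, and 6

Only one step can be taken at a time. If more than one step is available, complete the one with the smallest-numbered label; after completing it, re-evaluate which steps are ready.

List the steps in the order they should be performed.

2, 4, 6, 5, 7, 9, 1, 3, 8

Nothing is required for 2 and 6. 2 has the earlier label → 2 first.
Ready: 4 and 6. 4 has the earlier label → 4.
Next only 6 has its prerequisites met → 6.
Now 5 and 9 have their prerequisites met. 5 has the earlier label, so 5 next.
7 now also ready, so the ready set is {7, 9}; 7 has the earlier label → 7.
That leaves 9 as the only ready step → 9.
Ready: 1, 3 and 8. 1 has the earlier label → 1.
3 and 8 are both available; 3 has the earlier label → 3.
8 needed 5, 6 and 9, now all done → 8.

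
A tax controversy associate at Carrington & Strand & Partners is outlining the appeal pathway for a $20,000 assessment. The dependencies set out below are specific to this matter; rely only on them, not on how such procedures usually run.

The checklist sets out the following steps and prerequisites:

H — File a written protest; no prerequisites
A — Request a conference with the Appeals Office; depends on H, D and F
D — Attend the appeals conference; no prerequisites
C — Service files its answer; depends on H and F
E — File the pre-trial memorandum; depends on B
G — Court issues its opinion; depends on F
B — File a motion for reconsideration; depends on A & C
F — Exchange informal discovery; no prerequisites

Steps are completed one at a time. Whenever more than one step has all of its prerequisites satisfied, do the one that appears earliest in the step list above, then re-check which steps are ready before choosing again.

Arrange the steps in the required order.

H, D and F have no prerequisites; H is listed earlier, so H is first.
Now D and F have their prerequisites met. D is listed earlier, so D next.
F is the only step now ready → F.
A, C and G are all available; A is listed earlier → A.
Now C and G have their prerequisites met. C is listed earlier, so C next.
Ready: G and B. G is listed earlier → G.
B is the only step now ready → B.
E is the only step now ready → E.

H → D → F → A → C → G → B → E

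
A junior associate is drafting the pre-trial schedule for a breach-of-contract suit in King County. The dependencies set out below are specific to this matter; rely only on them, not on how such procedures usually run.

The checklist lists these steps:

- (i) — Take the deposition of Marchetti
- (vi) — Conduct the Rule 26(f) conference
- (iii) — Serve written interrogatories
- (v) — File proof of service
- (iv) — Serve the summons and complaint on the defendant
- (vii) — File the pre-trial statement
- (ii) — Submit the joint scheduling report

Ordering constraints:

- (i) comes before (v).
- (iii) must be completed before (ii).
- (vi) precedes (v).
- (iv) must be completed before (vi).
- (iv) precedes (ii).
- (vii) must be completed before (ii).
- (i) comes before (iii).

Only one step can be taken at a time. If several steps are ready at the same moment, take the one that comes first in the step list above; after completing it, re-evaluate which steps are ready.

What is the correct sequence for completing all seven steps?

(i), (iii), (iv), (vi), (v), (vii), (ii)

Nothing is required for (i), (iv) and (vii). (i) is listed earlier → (i) first.
(iii) now also ready, so the ready set is {(iii), (iv), (vii)}; (iii) is listed earlier → (iii).
(iv) and (vii) are both available; (iv) is listed earlier → (iv).
Now (vi) and (vii) have their prerequisites met. (vi) is listed earlier, so (vi) next.
(v) now also ready, so the ready set is {(v), (vii)}; (v) is listed earlier → (v).
Next only (vii) has its prerequisites met → (vii).
(ii) needed (iii), (iv) and (vii), now all done → (ii).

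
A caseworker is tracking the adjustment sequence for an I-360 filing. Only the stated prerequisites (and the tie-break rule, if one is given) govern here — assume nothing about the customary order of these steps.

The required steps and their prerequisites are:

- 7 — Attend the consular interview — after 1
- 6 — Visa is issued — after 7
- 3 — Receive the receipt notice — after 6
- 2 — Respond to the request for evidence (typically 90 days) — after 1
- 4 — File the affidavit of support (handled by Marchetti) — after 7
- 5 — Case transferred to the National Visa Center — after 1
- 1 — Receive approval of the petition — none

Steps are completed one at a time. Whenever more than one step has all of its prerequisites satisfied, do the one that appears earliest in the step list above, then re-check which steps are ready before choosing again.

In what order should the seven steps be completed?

1 7 6 3 2 4 5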